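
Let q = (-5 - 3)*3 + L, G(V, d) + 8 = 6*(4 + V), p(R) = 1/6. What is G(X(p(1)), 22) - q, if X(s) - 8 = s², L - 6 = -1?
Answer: 499/6 ≈ 83.167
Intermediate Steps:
L = 5 (L = 6 - 1 = 5)
p(R) = ⅙
X(s) = 8 + s²
G(V, d) = 16 + 6*V (G(V, d) = -8 + 6*(4 + V) = -8 + (24 + 6*V) = 16 + 6*V)
q = -19 (q = (-5 - 3)*3 + 5 = -8*3 + 5 = -24 + 5 = -19)
G(X(p(1)), 22) - q = (16 + 6*(8 + (⅙)²)) - 1*(-19) = (16 + 6*(8 + 1/36)) + 19 = (16 + 6*(289/36)) + 19 = (16 + 289/6) + 19 = 385/6 + 19 = 499/6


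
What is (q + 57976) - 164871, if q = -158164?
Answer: -265059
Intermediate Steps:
(q + 57976) - 164871 = (-158164 + 57976) - 164871 = -100188 - 164871 = -265059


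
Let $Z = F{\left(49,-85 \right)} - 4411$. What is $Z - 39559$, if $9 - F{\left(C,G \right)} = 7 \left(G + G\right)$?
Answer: $-42771$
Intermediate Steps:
$F{\left(C,G \right)} = 9 - 14 G$ ($F{\left(C,G \right)} = 9 - 7 \left(G + G\right) = 9 - 7 \cdot 2 G = 9 - 14 G$)
$Z = -3212$ ($Z = \left(9 - -1190\right) - 4411 = \left(9 + 1190\right) - 4411 = 1199 - 4411 = -3212$)
$Z - 39559 = -3212 - 39559 = -42771$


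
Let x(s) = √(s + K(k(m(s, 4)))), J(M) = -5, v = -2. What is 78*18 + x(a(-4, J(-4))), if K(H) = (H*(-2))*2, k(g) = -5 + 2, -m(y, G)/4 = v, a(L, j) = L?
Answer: 1404 + 2*√2 ≈ 1406.8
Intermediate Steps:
m(y, G) = 8 (m(y, G) = -4*(-2) = 8)
k(g) = -3
K(H) = -4*H (K(H) = -2*H*2 = -4*H)
x(s) = √(12 + s) (x(s) = √(s - 4*(-3)) = √(s + 12) = √(12 + s))
78*18 + x(a(-4, J(-4))) = 78*18 + √(12 - 4) = 1404 + √8 = 1404 + 2*√2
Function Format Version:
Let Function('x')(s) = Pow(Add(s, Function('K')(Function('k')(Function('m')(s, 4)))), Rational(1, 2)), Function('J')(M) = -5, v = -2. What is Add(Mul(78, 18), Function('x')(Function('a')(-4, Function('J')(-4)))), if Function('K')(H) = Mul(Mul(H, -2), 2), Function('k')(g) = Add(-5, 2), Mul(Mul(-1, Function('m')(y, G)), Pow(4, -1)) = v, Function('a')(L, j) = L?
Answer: Add(1404, Mul(2, Pow(2, Rational(1, 2)))) ≈ 1406.8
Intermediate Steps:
Function('m')(y, G) = 8 (Function('m')(y, G) = Mul(-4, -2) = 8)
Function('k')(g) = -3
Function('K')(H) = Mul(-4, H) (Function('K')(H) = Mul(Mul(-2, H), 2) = Mul(-4, H))
Function('x')(s) = Pow(Add(12, s), Rational(1, 2)) (Function('x')(s) = Pow(Add(s, Mul(-4, -3)), Rational(1, 2)) = Pow(Add(s, 12), Rational(1, 2)) = Pow(Add(12, s), Rational(1, 2)))
Add(Mul(78, 18), Function('x')(Function('a')(-4, Function('J')(-4)))) = Add(Mul(78, 18), Pow(Add(12, -4), Rational(1, 2))) = Add(1404, Pow(8, Rational(1, 2))) = Add(1404, Mul(2, Pow(2, Rational(1, 2))))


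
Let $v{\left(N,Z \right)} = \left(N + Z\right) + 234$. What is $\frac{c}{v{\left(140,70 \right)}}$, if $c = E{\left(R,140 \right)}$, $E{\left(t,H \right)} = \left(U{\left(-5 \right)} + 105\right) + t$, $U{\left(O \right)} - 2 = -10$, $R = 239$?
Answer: $\frac{28}{37} \approx 0.75676$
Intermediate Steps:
$U{\left(O \right)} = -8$ ($U{\left(O \right)} = 2 - 10 = -8$)
$v{\left(N,Z \right)} = 234 + N + Z$
$E{\left(t,H \right)} = 97 + t$ ($E{\left(t,H \right)} = \left(-8 + 105\right) + t = 97 + t$)
$c = 336$ ($c = 97 + 239 = 336$)
$\frac{c}{v{\left(140,70 \right)}} = \frac{336}{234 + 140 + 70} = \frac{336}{444} = 336 \cdot \frac{1}{444} = \frac{28}{37}$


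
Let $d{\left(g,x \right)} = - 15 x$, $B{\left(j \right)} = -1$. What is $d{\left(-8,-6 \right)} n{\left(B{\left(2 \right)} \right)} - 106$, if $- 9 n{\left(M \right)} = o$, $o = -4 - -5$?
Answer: $-116$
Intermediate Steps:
$o = 1$ ($o = -4 + 5 = 1$)
$n{\left(M \right)} = - \frac{1}{9}$ ($n{\left(M \right)} = \left(- \frac{1}{9}\right) 1 = - \frac{1}{9}$)
$d{\left(-8,-6 \right)} n{\left(B{\left(2 \right)} \right)} - 106 = \left(-15\right) \left(-6\right) \left(- \frac{1}{9}\right) - 106 = 90 \left(- \frac{1}{9}\right) - 106 = -10 - 106 = -116$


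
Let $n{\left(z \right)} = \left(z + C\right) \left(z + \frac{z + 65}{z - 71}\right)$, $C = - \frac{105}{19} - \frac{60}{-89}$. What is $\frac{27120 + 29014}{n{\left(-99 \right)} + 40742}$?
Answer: $\frac{960755}{872929} \approx 1.1006$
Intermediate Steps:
$C = - \frac{8205}{1691}$ ($C = \left(-105\right) \frac{1}{19} - - \frac{60}{89} = - \frac{105}{19} + \frac{60}{89} = - \frac{8205}{1691} \approx -4.8522$)
$n{\left(z \right)} = \left(- \frac{8205}{1691} + z\right) \left(z + \frac{65 + z}{-71 + z}\right)$ ($n{\left(z \right)} = \left(z - \frac{8205}{1691}\right) \left(z + \frac{z + 65}{z - 71}\right) = \left(- \frac{8205}{1691} + z\right) \left(z + \frac{65 + z}{-71 + z}\right)$)
$\frac{27120 + 29014}{n{\left(-99 \right)} + 40742} = \frac{27120 + 29014}{\frac{-533325 - 126575 \left(-99\right)^{2} + 1691 \left(-99\right)^{3} + 684265 \left(-99\right)}{1691 \left(-71 - 99\right)} + 40742} = \frac{56134}{\frac{-533325 - 1240561575 + 1691 \left(-970299\right) - 67742235}{1691 \left(-170\right)} + 40742} = \frac{56134}{\frac{1}{1691} \left(- \frac{1}{170}\right) \left(-533325 - 1240561575 - 1640775609 - 67742235\right) + 40742} = \frac{56134}{\frac{1}{1691} \left(- \frac{1}{170}\right) \left(-2949612744\right) + 40742} = \frac{56134}{\frac{4565964}{445} + 40742} = \frac{56134}{\frac{22696154}{445}} = 56134 \cdot \frac{445}{22696154} = \frac{960755}{872929}$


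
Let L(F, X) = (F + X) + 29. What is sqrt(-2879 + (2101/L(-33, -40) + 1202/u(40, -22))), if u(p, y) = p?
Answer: I*sqrt(289670)/10 ≈ 53.821*I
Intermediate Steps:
L(F, X) = 29 + F + X
sqrt(-2879 + (2101/L(-33, -40) + 1202/u(40, -22))) = sqrt(-2879 + (2101/(29 - 33 - 40) + 1202/40)) = sqrt(-2879 + (2101/(-44) + 1202*(1/40))) = sqrt(-2879 + (2101*(-1/44) + 601/20)) = sqrt(-2879 + (-191/4 + 601/20)) = sqrt(-2879 - 177/10) = sqrt(-28967/10) = I*sqrt(289670)/10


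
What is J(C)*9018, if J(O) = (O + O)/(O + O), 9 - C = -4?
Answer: 9018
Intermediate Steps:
C = 13 (C = 9 - 1*(-4) = 9 + 4 = 13)
J(O) = 1 (J(O) = (2*O)/((2*O)) = (2*O)*(1/(2*O)) = 1)
J(C)*9018 = 1*9018 = 9018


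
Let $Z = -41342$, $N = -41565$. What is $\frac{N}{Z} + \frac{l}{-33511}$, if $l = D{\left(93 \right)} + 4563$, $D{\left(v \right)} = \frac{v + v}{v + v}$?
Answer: $\frac{1204199827}{1385411762} \approx 0.8692$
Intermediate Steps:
$D{\left(v \right)} = 1$ ($D{\left(v \right)} = \frac{2 v}{2 v} = 2 v \frac{1}{2 v} = 1$)
$l = 4564$ ($l = 1 + 4563 = 4564$)
$\frac{N}{Z} + \frac{l}{-33511} = - \frac{41565}{-41342} + \frac{4564}{-33511} = \left(-41565\right) \left(- \frac{1}{41342}\right) + 4564 \left(- \frac{1}{33511}\right) = \frac{41565}{41342} - \frac{4564}{33511} = \frac{1204199827}{1385411762}$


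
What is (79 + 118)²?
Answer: 38809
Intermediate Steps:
(79 + 118)² = 197² = 38809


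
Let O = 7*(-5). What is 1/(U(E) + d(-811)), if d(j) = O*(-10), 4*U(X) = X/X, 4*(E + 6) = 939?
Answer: 4/1401 ≈ 0.0028551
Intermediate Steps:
E = 915/4 (E = -6 + (1/4)*939 = -6 + 939/4 = 915/4 ≈ 228.75)
O = -35
U(X) = 1/4 (U(X) = (X/X)/4 = (1/4)*1 = 1/4)
d(j) = 350 (d(j) = -35*(-10) = 350)
1/(U(E) + d(-811)) = 1/(1/4 + 350) = 1/(1401/4) = 4/1401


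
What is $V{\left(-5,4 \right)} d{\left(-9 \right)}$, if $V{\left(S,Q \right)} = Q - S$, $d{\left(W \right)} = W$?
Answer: $-81$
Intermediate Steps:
$V{\left(-5,4 \right)} d{\left(-9 \right)} = \left(4 - -5\right) \left(-9\right) = \left(4 + 5\right) \left(-9\right) = 9 \left(-9\right) = -81$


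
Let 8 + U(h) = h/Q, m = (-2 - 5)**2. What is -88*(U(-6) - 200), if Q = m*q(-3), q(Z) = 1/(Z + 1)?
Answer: 895840/49 ≈ 18282.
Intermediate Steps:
q(Z) = 1/(1 + Z)
m = 49 (m = (-7)**2 = 49)
Q = -49/2 (Q = 49/(1 - 3) = 49/(-2) = 49*(-1/2) = -49/2 ≈ -24.500)
U(h) = -8 - 2*h/49 (U(h) = -8 + h/(-49/2) = -8 + h*(-2/49) = -8 - 2*h/49)
-88*(U(-6) - 200) = -88*((-8 - 2/49*(-6)) - 200) = -88*((-8 + 12/49) - 200) = -88*(-380/49 - 200) = -88*(-10180/49) = 895840/49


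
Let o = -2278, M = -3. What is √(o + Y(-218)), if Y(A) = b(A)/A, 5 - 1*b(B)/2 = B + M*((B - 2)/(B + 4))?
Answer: I*√310148385815/11663 ≈ 47.75*I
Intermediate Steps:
b(B) = 10 - 2*B + 6*(-2 + B)/(4 + B) (b(B) = 10 - 2*(B - 3*(B - 2)/(B + 4)) = 10 - 2*(B - 3*(-2 + B)/(4 + B)) = 10 + (-2*B + 6*(-2 + B)/(4 + B)) = 10 - 2*B + 6*(-2 + B)/(4 + B))
Y(A) = 2*(14 - A² + 4*A)/(A*(4 + A)) (Y(A) = (2*(14 - A² + 4*A)/(4 + A))/A = 2*(14 - A² + 4*A)/(A*(4 + A)))
√(o + Y(-218)) = √(-2278 + 2*(14 - 1*(-218)² + 4*(-218))/(-218*(4 - 218))) = √(-2278 + 2*(-1/218)*(14 - 1*47524 - 872)/(-214)) = √(-2278 + 2*(-1/218)*(-1/214)*(14 - 47524 - 872)) = √(-2278 + 2*(-1/218)*(-1/214)*(-48382)) = √(-2278 - 24191/11663) = √(-26592505/11663) = I*√310148385815/11663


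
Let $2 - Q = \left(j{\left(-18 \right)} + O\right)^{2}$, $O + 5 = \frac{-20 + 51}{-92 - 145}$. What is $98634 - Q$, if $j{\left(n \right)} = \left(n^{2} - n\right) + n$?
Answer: $\frac{11251187992}{56169} \approx 2.0031 \cdot 10^{5}$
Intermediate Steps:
$O = - \frac{1216}{237}$ ($O = -5 + \frac{-20 + 51}{-92 - 145} = -5 + \frac{31}{-237} = -5 + 31 \left(- \frac{1}{237}\right) = -5 - \frac{31}{237} = - \frac{1216}{237} \approx -5.1308$)
$j{\left(n \right)} = n^{2}$
$Q = - \frac{5711014846}{56169}$ ($Q = 2 - \left(\left(-18\right)^{2} - \frac{1216}{237}\right)^{2} = 2 - \left(324 - \frac{1216}{237}\right)^{2} = 2 - \left(\frac{75572}{237}\right)^{2} = 2 - \frac{5711127184}{56169} = - \frac{5711014846}{56169} \approx -1.0168 \cdot 10^{5}$)
$98634 - Q = 98634 - - \frac{5711014846}{56169} = 98634 + \frac{5711014846}{56169} = \frac{11251187992}{56169}$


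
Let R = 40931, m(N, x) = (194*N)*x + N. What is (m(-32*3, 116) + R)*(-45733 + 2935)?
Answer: 90712458102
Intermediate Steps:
m(N, x) = N + 194*N*x (m(N, x) = 194*N*x + N = N + 194*N*x)
(m(-32*3, 116) + R)*(-45733 + 2935) = ((-32*3)*(1 + 194*116) + 40931)*(-45733 + 2935) = (-96*(1 + 22504) + 40931)*(-42798) = (-96*22505 + 40931)*(-42798) = (-2160480 + 40931)*(-42798) = -2119549*(-42798) = 90712458102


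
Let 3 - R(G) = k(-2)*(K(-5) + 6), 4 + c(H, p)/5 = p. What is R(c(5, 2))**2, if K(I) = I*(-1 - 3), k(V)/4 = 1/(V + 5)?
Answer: 9025/9 ≈ 1002.8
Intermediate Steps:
k(V) = 4/(5 + V) (k(V) = 4/(V + 5) = 4/(5 + V))
K(I) = -4*I (K(I) = I*(-4) = -4*I)
c(H, p) = -20 + 5*p
R(G) = -95/3 (R(G) = 3 - 4/(5 - 2)*(-4*(-5) + 6) = 3 - 4/3*(20 + 6) = 3 - 4*(1/3)*26 = 3 - 4*26/3 = 3 - 1*104/3 = 3 - 104/3 = -95/3)
R(c(5, 2))**2 = (-95/3)**2 = 9025/9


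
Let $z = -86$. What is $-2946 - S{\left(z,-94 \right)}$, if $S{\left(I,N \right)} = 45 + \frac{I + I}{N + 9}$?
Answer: $- \frac{254407}{85} \approx -2993.0$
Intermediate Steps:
$S{\left(I,N \right)} = 45 + \frac{2 I}{9 + N}$
$-2946 - S{\left(z,-94 \right)} = -2946 - \frac{405 + 2 \left(-86\right) + 45 \left(-94\right)}{9 - 94} = -2946 - \frac{405 - 172 - 4230}{-85} = -2946 - \left(- \frac{1}{85}\right) \left(-3997\right) = -2946 - \frac{3997}{85} = - \frac{254407}{85}$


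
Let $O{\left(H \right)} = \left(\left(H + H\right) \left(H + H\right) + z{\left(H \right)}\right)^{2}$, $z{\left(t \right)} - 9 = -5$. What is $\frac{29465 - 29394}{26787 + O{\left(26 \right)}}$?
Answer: $\frac{71}{7360051} \approx 9.6467 \cdot 10^{-6}$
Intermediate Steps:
$z{\left(t \right)} = 4$ ($z{\left(t \right)} = 9 - 5 = 4$)
$O{\left(H \right)} = \left(4 + 4 H^{2}\right)^{2}$ ($O{\left(H \right)} = \left(\left(H + H\right) \left(H + H\right) + 4\right)^{2} = \left(2 H 2 H + 4\right)^{2} = \left(4 H^{2} + 4\right)^{2} = \left(4 + 4 H^{2}\right)^{2}$)
$\frac{29465 - 29394}{26787 + O{\left(26 \right)}} = \frac{29465 - 29394}{26787 + 16 \left(1 + 26^{2}\right)^{2}} = \frac{71}{26787 + 16 \left(1 + 676\right)^{2}} = \frac{71}{26787 + 16 \cdot 677^{2}} = \frac{71}{26787 + 16 \cdot 458329} = \frac{71}{26787 + 7333264} = \frac{71}{7360051}$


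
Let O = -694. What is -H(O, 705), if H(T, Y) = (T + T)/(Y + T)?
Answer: 1388/11 ≈ 126.18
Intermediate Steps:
H(T, Y) = 2*T/(T + Y) (H(T, Y) = (2*T)/(T + Y) = 2*T/(T + Y))
-H(O, 705) = -2*(-694)/(-694 + 705) = -2*(-694)/11 = -1*(-1388/11) = 1388/11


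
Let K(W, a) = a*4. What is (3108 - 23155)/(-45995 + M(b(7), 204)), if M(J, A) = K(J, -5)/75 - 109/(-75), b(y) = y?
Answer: 1503525/3449536 ≈ 0.43586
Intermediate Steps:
K(W, a) = 4*a
M(J, A) = 89/75 (M(J, A) = (4*(-5))/75 - 109/(-75) = -20*1/75 - 109*(-1/75) = -4/15 + 109/75 = 89/75)
(3108 - 23155)/(-45995 + M(b(7), 204)) = (3108 - 23155)/(-45995 + 89/75) = -20047/(-3449536/75) = -20047*(-75/3449536) = 1503525/3449536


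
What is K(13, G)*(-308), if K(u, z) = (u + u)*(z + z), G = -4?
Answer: 64064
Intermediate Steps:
K(u, z) = 4*u*z (K(u, z) = (2*u)*(2*z) = 4*u*z)
K(13, G)*(-308) = (4*13*(-4))*(-308) = -208*(-308) = 64064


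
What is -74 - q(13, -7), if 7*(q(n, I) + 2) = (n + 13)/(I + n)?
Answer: -1525/21 ≈ -72.619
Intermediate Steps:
q(n, I) = -2 + (13 + n)/(7*(I + n)) (q(n, I) = -2 + ((n + 13)/(I + n))/7 = -2 + ((13 + n)/(I + n))/7 = -2 + (13 + n)/(7*(I + n)))
-74 - q(13, -7) = -74 - (13 - 14*(-7) - 13*13)/(7*(-7 + 13)) = -74 - (13 + 98 - 169)/(7*6) = -74 - (-58)/(7*6) = -74 - 1*(-29/21) = -74 + 29/21 = -1525/21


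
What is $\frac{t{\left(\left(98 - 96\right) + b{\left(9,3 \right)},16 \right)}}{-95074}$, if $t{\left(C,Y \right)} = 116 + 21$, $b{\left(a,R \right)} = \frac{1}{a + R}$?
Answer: $- \frac{137}{95074} \approx -0.001441$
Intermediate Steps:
$b{\left(a,R \right)} = \frac{1}{R + a}$
$t{\left(C,Y \right)} = 137$
$\frac{t{\left(\left(98 - 96\right) + b{\left(9,3 \right)},16 \right)}}{-95074} = \frac{137}{-95074} = 137 \left(- \frac{1}{95074}\right) = - \frac{137}{95074}$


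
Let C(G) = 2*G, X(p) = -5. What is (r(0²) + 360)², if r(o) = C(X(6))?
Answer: 122500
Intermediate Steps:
r(o) = -10 (r(o) = 2*(-5) = -10)
(r(0²) + 360)² = (-10 + 360)² = 350² = 122500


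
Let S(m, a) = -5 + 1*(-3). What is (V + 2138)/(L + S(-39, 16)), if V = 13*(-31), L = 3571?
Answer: 1735/3563 ≈ 0.48695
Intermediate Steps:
V = -403
S(m, a) = -8 (S(m, a) = -5 - 3 = -8)
(V + 2138)/(L + S(-39, 16)) = (-403 + 2138)/(3571 - 8) = 1735/3563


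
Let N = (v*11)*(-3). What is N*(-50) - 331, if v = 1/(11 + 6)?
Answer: -3977/17 ≈ -233.94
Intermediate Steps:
v = 1/17 ≈ 0.058824
N = -33/17 (N = ((1/17)*11)*(-3) = (11/17)*(-3) = -33/17 ≈ -1.9412)
N*(-50) - 331 = -33/17*(-50) - 331 = 1650/17 - 331 = -3977/17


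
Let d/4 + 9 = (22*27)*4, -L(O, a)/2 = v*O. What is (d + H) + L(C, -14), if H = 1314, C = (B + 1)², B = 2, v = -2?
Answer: 10818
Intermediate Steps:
C = 9 (C = (2 + 1)² = 3² = 9)
L(O, a) = 4*O (L(O, a) = -(-4)*O = 4*O)
d = 9468 (d = -36 + 4*((22*27)*4) = -36 + 4*(594*4) = -36 + 4*2376 = -36 + 9504 = 9468)
(d + H) + L(C, -14) = (9468 + 1314) + 4*9 = 10782 + 36 = 10818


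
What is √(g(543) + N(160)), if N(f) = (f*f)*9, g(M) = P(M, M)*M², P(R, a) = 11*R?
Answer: 3*√195707053 ≈ 41969.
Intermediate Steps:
g(M) = 11*M³ (g(M) = (11*M)*M² = 11*M³)
N(f) = 9*f² (N(f) = f²*9 = 9*f²)
√(g(543) + N(160)) = √(11*543³ + 9*160²) = √(11*160103007 + 9*25600) = √(1761133077 + 230400) = √1761363477 = 3*√195707053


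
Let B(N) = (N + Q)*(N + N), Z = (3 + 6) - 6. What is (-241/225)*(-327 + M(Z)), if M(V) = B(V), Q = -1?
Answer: 1687/5 ≈ 337.40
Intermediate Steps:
Z = 3 (Z = 9 - 6 = 3)
B(N) = 2*N*(-1 + N) (B(N) = (N - 1)*(N + N) = (-1 + N)*(2*N) = 2*N*(-1 + N))
M(V) = 2*V*(-1 + V)
(-241/225)*(-327 + M(Z)) = (-241/225)*(-327 + 2*3*(-1 + 3)) = (-241*1/225)*(-327 + 2*3*2) = -241*(-327 + 12)/225 = -241/225*(-315) = 1687/5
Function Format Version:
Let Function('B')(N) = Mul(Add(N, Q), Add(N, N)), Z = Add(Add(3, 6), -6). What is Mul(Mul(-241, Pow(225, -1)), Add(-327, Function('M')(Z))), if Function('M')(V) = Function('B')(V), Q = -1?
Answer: Rational(1687, 5) ≈ 337.40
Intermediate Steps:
Z = 3 (Z = Add(9, -6) = 3)
Function('B')(N) = Mul(2, N, Add(-1, N)) (Function('B')(N) = Mul(Add(N, -1), Add(N, N)) = Mul(Add(-1, N), Mul(2, N)) = Mul(2, N, Add(-1, N)))
Function('M')(V) = Mul(2, V, Add(-1, V))
Mul(Mul(-241, Pow(225, -1)), Add(-327, Function('M')(Z))) = Mul(Mul(-241, Pow(225, -1)), Add(-327, Mul(2, 3, Add(-1, 3)))) = Mul(Mul(-241, Rational(1, 225)), Add(-327, Mul(2, 3, 2))) = Mul(Rational(-241, 225), Add(-327, 12)) = Mul(Rational(-241, 225), -315) = Rational(1687, 5)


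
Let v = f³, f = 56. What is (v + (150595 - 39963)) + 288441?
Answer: 574689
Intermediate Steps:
v = 175616 (v = 56³ = 175616)
(v + (150595 - 39963)) + 288441 = (175616 + (150595 - 39963)) + 288441 = (175616 + 110632) + 288441 = 286248 + 288441 = 574689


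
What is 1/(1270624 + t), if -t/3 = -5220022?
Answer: 1/16930690 ≈ 5.9064e-8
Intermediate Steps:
t = 15660066 (t = -3*(-5220022) = 15660066)
1/(1270624 + t) = 1/(1270624 + 15660066) = 1/16930690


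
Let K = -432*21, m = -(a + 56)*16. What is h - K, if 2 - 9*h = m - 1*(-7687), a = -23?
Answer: 74491/9 ≈ 8276.8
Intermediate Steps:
m = -528 (m = -(-23 + 56)*16 = -33*16 = -1*528 = -528)
K = -9072
h = -7157/9 (h = 2/9 - (-528 - 1*(-7687))/9 = 2/9 - (-528 + 7687)/9 = 2/9 - 1/9*7159 = 2/9 - 7159/9 = -7157/9 ≈ -795.22)
h - K = -7157/9 - 1*(-9072) = -7157/9 + 9072 = 74491/9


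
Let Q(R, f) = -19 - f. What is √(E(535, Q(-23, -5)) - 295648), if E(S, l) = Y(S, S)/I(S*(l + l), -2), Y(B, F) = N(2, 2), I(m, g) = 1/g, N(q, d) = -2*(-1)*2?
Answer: 2*I*√73914 ≈ 543.74*I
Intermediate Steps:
N(q, d) = 4 (N(q, d) = 2*2 = 4)
I(m, g) = 1/g
Y(B, F) = 4
E(S, l) = -8 (E(S, l) = 4/(1/(-2)) = 4/(-½) = 4*(-2) = -8)
√(E(535, Q(-23, -5)) - 295648) = √(-8 - 295648) = √(-295656) = 2*I*√73914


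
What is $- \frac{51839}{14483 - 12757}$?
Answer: $- \frac{51839}{1726} \approx -30.034$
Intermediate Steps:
$- \frac{51839}{14483 - 12757} = - \frac{51839}{1726}$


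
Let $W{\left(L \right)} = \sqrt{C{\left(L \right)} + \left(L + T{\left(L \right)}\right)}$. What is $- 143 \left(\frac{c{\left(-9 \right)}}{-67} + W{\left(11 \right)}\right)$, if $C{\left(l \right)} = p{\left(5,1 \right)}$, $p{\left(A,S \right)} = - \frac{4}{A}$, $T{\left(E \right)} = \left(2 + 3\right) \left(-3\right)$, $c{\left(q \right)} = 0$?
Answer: $- \frac{286 i \sqrt{30}}{5} \approx - 313.3 i$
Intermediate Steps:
$T{\left(E \right)} = -15$ ($T{\left(E \right)} = 5 \left(-3\right) = -15$)
$C{\left(l \right)} = - \frac{4}{5}$
$W{\left(L \right)} = \sqrt{- \frac{79}{5} + L}$ ($W{\left(L \right)} = \sqrt{- \frac{4}{5} + \left(L - 15\right)} = \sqrt{- \frac{4}{5} + \left(-15 + L\right)} = \sqrt{- \frac{79}{5} + L}$)
$- 143 \left(\frac{c{\left(-9 \right)}}{-67} + W{\left(11 \right)}\right) = - 143 \left(\frac{0}{-67} + \frac{\sqrt{-395 + 25 \cdot 11}}{5}\right) = - 143 \left(0 \left(- \frac{1}{67}\right) + \frac{\sqrt{-395 + 275}}{5}\right) = - 143 \left(0 + \frac{\sqrt{-120}}{5}\right) = - 143 \left(0 + \frac{2 i \sqrt{30}}{5}\right) = - 143 \frac{2 i \sqrt{30}}{5} = - \frac{286 i \sqrt{30}}{5}$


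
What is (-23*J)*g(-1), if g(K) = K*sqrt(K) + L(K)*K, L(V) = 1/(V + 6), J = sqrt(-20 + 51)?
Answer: sqrt(31)*(23/5 + 23*I) ≈ 25.612 + 128.06*I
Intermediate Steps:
J = sqrt(31) ≈ 5.5678
L(V) = 1/(6 + V)
g(K) = K**(3/2) + K/(6 + K) (g(K) = K*sqrt(K) + K/(6 + K) = K**(3/2) + K/(6 + K))
(-23*J)*g(-1) = (-23*sqrt(31))*((-1 + (-1)**(3/2)*(6 - 1))/(6 - 1)) = (-23*sqrt(31))*((-1 - I*5)/5) = (-23*sqrt(31))*((-1 - 5*I)/5) = (-23*sqrt(31))*(-1/5 - I) = -23*sqrt(31)*(-1/5 - I)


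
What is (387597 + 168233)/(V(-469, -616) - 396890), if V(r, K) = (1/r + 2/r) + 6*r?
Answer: -260684270/187461179 ≈ -1.3906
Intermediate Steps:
V(r, K) = 3/r + 6*r (V(r, K) = (1/r + 2/r) + 6*r = 3/r + 6*r)
(387597 + 168233)/(V(-469, -616) - 396890) = (387597 + 168233)/((3/(-469) + 6*(-469)) - 396890) = 555830/((3*(-1/469) - 2814) - 396890) = 555830/((-3/469 - 2814) - 396890) = 555830/(-1319769/469 - 396890) = 555830/(-187461179/469) = 555830*(-469/187461179) = -260684270/187461179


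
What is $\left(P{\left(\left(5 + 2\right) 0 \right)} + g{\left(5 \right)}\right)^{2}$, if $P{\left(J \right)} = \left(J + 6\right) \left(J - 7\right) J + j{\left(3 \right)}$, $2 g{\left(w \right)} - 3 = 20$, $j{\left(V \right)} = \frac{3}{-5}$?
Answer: $\frac{11881}{100} \approx 118.81$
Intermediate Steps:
$j{\left(V \right)} = - \frac{3}{5}$ ($j{\left(V \right)} = 3 \left(- \frac{1}{5}\right) = - \frac{3}{5}$)
$g{\left(w \right)} = \frac{23}{2}$ ($g{\left(w \right)} = \frac{3}{2} + \frac{1}{2} \cdot 20 = \frac{3}{2} + 10 = \frac{23}{2}$)
$P{\left(J \right)} = - \frac{3}{5} + J \left(-7 + J\right) \left(6 + J\right)$ ($P{\left(J \right)} = \left(J + 6\right) \left(J - 7\right) J - \frac{3}{5} = \left(6 + J\right) \left(-7 + J\right) J - \frac{3}{5} = \left(-7 + J\right) \left(6 + J\right) J - \frac{3}{5} = J \left(-7 + J\right) \left(6 + J\right) - \frac{3}{5} = - \frac{3}{5} + J \left(-7 + J\right) \left(6 + J\right)$)
$\left(P{\left(\left(5 + 2\right) 0 \right)} + g{\left(5 \right)}\right)^{2} = \left(\left(- \frac{3}{5} + \left(\left(5 + 2\right) 0\right)^{3} - \left(\left(5 + 2\right) 0\right)^{2} - 42 \left(5 + 2\right) 0\right) + \frac{23}{2}\right)^{2} = \left(\left(- \frac{3}{5} + \left(7 \cdot 0\right)^{3} - \left(7 \cdot 0\right)^{2} - 42 \cdot 7 \cdot 0\right) + \frac{23}{2}\right)^{2} = \left(\left(- \frac{3}{5} + 0^{3} - 0^{2} - 0\right) + \frac{23}{2}\right)^{2} = \left(\left(- \frac{3}{5} + 0 - 0 + 0\right) + \frac{23}{2}\right)^{2} = \left(\left(- \frac{3}{5} + 0 + 0 + 0\right) + \frac{23}{2}\right)^{2} = \left(- \frac{3}{5} + \frac{23}{2}\right)^{2} = \left(\frac{109}{10}\right)^{2} = \frac{11881}{100}$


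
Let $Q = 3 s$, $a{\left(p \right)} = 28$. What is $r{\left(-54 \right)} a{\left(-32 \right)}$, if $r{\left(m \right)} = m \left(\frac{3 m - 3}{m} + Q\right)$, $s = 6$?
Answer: $-31836$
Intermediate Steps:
$Q = 18$ ($Q = 3 \cdot 6 = 18$)
$r{\left(m \right)} = m \left(18 + \frac{-3 + 3 m}{m}\right)$ ($r{\left(m \right)} = m \left(\frac{3 m - 3}{m} + 18\right) = m \left(\frac{-3 + 3 m}{m} + 18\right) = m \left(18 + \frac{-3 + 3 m}{m}\right)$)
$r{\left(-54 \right)} a{\left(-32 \right)} = \left(-3 + 21 \left(-54\right)\right) 28 = \left(-3 - 1134\right) 28 = \left(-1137\right) 28 = -31836$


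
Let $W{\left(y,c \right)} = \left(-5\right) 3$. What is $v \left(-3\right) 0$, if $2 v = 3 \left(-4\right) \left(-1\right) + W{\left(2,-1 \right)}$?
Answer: $0$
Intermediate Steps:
$W{\left(y,c \right)} = -15$
$v = - \frac{3}{2}$ ($v = \frac{3 \left(-4\right) \left(-1\right) - 15}{2} = \frac{\left(-12\right) \left(-1\right) - 15}{2} = \frac{12 - 15}{2} = \frac{1}{2} \left(-3\right) = - \frac{3}{2} \approx -1.5$)
$v \left(-3\right) 0 = \left(- \frac{3}{2}\right) \left(-3\right) 0 = \frac{9}{2} \cdot 0 = 0$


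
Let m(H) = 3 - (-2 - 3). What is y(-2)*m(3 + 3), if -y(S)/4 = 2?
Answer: -64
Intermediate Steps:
y(S) = -8 (y(S) = -4*2 = -8)
m(H) = 8 (m(H) = 3 - 1*(-5) = 3 + 5 = 8)
y(-2)*m(3 + 3) = -8*8 = -64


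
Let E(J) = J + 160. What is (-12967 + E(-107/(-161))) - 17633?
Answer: -4900733/161 ≈ -30439.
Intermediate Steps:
E(J) = 160 + J
(-12967 + E(-107/(-161))) - 17633 = (-12967 + (160 - 107/(-161))) - 17633 = (-12967 + (160 - 107*(-1/161))) - 17633 = (-12967 + (160 + 107/161)) - 17633 = (-12967 + 25867/161) - 17633 = -2061820/161 - 17633 = -4900733/161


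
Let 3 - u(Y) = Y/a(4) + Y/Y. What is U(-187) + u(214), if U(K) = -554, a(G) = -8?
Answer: -2101/4 ≈ -525.25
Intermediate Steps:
u(Y) = 2 + Y/8 (u(Y) = 3 - (Y/(-8) + Y/Y) = 3 - (Y*(-⅛) + 1) = 3 - (-Y/8 + 1) = 3 - (1 - Y/8) = 3 + (-1 + Y/8) = 2 + Y/8)
U(-187) + u(214) = -554 + (2 + (⅛)*214) = -554 + (2 + 107/4) = -554 + 115/4 = -2101/4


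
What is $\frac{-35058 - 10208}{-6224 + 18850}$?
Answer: $- \frac{22633}{6313} \approx -3.5851$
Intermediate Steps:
$\frac{-35058 - 10208}{-6224 + 18850} = - \frac{45266}{12626} = \left(-45266\right) \frac{1}{12626} = - \frac{22633}{6313}$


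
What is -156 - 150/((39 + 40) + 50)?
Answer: -6758/43 ≈ -157.16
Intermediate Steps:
-156 - 150/((39 + 40) + 50) = -156 - 150/(79 + 50) = -156 - 150/129 = -156 - 150*1/129 = -156 - 50/43 = -6758/43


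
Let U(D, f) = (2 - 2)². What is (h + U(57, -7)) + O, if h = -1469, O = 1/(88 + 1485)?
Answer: -2310736/1573 ≈ -1469.0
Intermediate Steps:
U(D, f) = 0 (U(D, f) = 0² = 0)
O = 1/1573 ≈ 0.00063573
(h + U(57, -7)) + O = (-1469 + 0) + 1/1573 = -1469 + 1/1573 = -2310736/1573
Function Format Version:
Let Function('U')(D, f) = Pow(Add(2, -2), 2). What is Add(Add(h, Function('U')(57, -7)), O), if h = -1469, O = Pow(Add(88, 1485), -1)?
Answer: Rational(-2310736, 1573) ≈ -1469.0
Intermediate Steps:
Function('U')(D, f) = 0 (Function('U')(D, f) = Pow(0, 2) = 0)
O = Rational(1, 1573) (O = Pow(1573, -1) = Rational(1, 1573) ≈ 0.00063573)
Add(Add(h, Function('U')(57, -7)), O) = Add(Add(-1469, 0), Rational(1, 1573)) = Add(-1469, Rational(1, 1573)) = Rational(-2310736, 1573)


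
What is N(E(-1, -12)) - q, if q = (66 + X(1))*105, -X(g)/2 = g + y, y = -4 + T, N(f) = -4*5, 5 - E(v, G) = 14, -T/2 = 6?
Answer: -10100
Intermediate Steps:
T = -12 (T = -2*6 = -12)
E(v, G) = -9 (E(v, G) = 5 - 1*14 = 5 - 14 = -9)
N(f) = -20
y = -16 (y = -4 - 12 = -16)
X(g) = 32 - 2*g (X(g) = -2*(g - 16) = -2*(-16 + g) = 32 - 2*g)
q = 10080 (q = (66 + (32 - 2*1))*105 = (66 + (32 - 2))*105 = (66 + 30)*105 = 96*105 = 10080)
N(E(-1, -12)) - q = -20 - 1*10080 = -20 - 10080 = -10100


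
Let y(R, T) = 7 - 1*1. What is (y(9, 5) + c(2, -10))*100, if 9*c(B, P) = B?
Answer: 5600/9 ≈ 622.22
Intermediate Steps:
y(R, T) = 6 (y(R, T) = 7 - 1 = 6)
c(B, P) = B/9
(y(9, 5) + c(2, -10))*100 = (6 + (⅑)*2)*100 = (6 + 2/9)*100 = (56/9)*100 = 5600/9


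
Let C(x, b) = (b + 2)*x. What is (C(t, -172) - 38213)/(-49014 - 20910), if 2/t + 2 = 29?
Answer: 1032091/1887948 ≈ 0.54667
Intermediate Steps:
t = 2/27 (t = 2/(-2 + 29) = 2/27 ≈ 0.074074)
C(x, b) = x*(2 + b) (C(x, b) = (2 + b)*x = x*(2 + b))
(C(t, -172) - 38213)/(-49014 - 20910) = (2*(2 - 172)/27 - 38213)/(-49014 - 20910) = ((2/27)*(-170) - 38213)/(-69924) = (-340/27 - 38213)*(-1/69924) = -1032091/27*(-1/69924) = 1032091/1887948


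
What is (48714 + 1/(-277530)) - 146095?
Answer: -27026148931/277530 ≈ -97381.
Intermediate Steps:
(48714 + 1/(-277530)) - 146095 = (48714 - 1/277530) - 146095 = 13519596419/277530 - 146095 = -27026148931/277530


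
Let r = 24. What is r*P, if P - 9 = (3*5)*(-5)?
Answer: -1584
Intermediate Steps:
P = -66 (P = 9 + (3*5)*(-5) = 9 + 15*(-5) = 9 - 75 = -66)
r*P = 24*(-66) = -1584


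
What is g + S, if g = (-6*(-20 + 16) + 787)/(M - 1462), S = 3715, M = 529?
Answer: 3465284/933 ≈ 3714.1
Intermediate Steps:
g = -811/933 (g = (-6*(-20 + 16) + 787)/(529 - 1462) = (-6*(-4) + 787)/(-933) = (24 + 787)*(-1/933) = 811*(-1/933) = -811/933 ≈ -0.86924)
g + S = -811/933 + 3715 = 3465284/933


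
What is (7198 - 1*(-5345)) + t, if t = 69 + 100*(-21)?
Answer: 10512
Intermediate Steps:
t = -2031 (t = 69 - 2100 = -2031)
(7198 - 1*(-5345)) + t = (7198 - 1*(-5345)) - 2031 = (7198 + 5345) - 2031 = 12543 - 2031 = 10512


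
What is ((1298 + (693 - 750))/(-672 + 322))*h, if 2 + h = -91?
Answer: 115413/350 ≈ 329.75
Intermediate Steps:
h = -93 (h = -2 - 91 = -93)
((1298 + (693 - 750))/(-672 + 322))*h = ((1298 + (693 - 750))/(-672 + 322))*(-93) = ((1298 - 57)/(-350))*(-93) = (1241*(-1/350))*(-93) = -1241/350*(-93) = 115413/350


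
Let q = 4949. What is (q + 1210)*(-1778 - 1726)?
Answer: -21581136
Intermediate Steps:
(q + 1210)*(-1778 - 1726) = (4949 + 1210)*(-1778 - 1726) = 6159*(-3504) = -21581136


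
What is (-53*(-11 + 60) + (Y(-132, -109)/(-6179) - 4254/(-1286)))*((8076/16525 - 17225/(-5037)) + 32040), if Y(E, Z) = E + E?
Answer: -27485227036179017009288/330706390458225 ≈ -8.3111e+7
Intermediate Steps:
Y(E, Z) = 2*E
(-53*(-11 + 60) + (Y(-132, -109)/(-6179) - 4254/(-1286)))*((8076/16525 - 17225/(-5037)) + 32040) = (-53*(-11 + 60) + ((2*(-132))/(-6179) - 4254/(-1286)))*((8076/16525 - 17225/(-5037)) + 32040) = (-53*49 + (-264*(-1/6179) - 4254*(-1/1286)))*((8076*(1/16525) - 17225*(-1/5037)) + 32040) = (-2597 + (264/6179 + 2127/643))*((8076/16525 + 17225/5037) + 32040) = (-2597 + 13312485/3973097)*(325321937/83236425 + 32040) = -10304820424/3973097*2667220378937/83236425 = -27485227036179017009288/330706390458225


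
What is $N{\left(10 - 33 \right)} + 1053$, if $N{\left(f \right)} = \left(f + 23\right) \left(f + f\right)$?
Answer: $1053$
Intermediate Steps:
$N{\left(f \right)} = 2 f \left(23 + f\right)$ ($N{\left(f \right)} = \left(23 + f\right) 2 f = 2 f \left(23 + f\right)$)
$N{\left(10 - 33 \right)} + 1053 = 2 \left(10 - 33\right) \left(23 + \left(10 - 33\right)\right) + 1053 = 2 \left(-23\right) \left(23 - 23\right) + 1053 = 2 \left(-23\right) 0 + 1053 = 0 + 1053 = 1053$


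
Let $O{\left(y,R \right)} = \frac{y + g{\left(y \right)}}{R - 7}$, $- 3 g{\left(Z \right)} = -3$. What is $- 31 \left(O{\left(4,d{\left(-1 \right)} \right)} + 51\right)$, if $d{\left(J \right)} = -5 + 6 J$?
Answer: $- \frac{28303}{18} \approx -1572.4$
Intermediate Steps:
$g{\left(Z \right)} = 1$ ($g{\left(Z \right)} = \left(- \frac{1}{3}\right) \left(-3\right) = 1$)
$O{\left(y,R \right)} = \frac{1 + y}{-7 + R}$ ($O{\left(y,R \right)} = \frac{y + 1}{R - 7} = \frac{1 + y}{-7 + R}$)
$- 31 \left(O{\left(4,d{\left(-1 \right)} \right)} + 51\right) = - 31 \left(\frac{1 + 4}{-7 + \left(-5 + 6 \left(-1\right)\right)} + 51\right) = - 31 \left(\frac{1}{-7 - 11} \cdot 5 + 51\right) = - 31 \left(\frac{1}{-18} \cdot 5 + 51\right) = - 31 \left(\left(- \frac{1}{18}\right) 5 + 51\right) = - 31 \left(- \frac{5}{18} + 51\right) = \left(-31\right) \frac{913}{18} = - \frac{28303}{18}$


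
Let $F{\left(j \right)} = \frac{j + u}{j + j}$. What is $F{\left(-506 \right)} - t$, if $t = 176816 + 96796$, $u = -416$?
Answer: $- \frac{138447211}{506} \approx -2.7361 \cdot 10^{5}$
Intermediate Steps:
$F{\left(j \right)} = \frac{-416 + j}{2 j}$ ($F{\left(j \right)} = \frac{j - 416}{j + j} = \frac{-416 + j}{2 j}$)
$t = 273612$
$F{\left(-506 \right)} - t = \frac{-416 - 506}{2 \left(-506\right)} - 273612 = \frac{1}{2} \left(- \frac{1}{506}\right) \left(-922\right) - 273612 = \frac{461}{506} - 273612 = - \frac{138447211}{506}$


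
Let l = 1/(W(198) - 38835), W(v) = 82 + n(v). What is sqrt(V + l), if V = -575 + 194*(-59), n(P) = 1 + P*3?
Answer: I*sqrt(17502972298402)/38158 ≈ 109.64*I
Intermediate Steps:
n(P) = 1 + 3*P
W(v) = 83 + 3*v (W(v) = 82 + (1 + 3*v) = 83 + 3*v)
V = -12021 (V = -575 - 11446 = -12021)
l = -1/38158 (l = 1/((83 + 3*198) - 38835) = 1/((83 + 594) - 38835) = 1/(677 - 38835) = 1/(-38158) = -1/38158 ≈ -2.6207e-5)
sqrt(V + l) = sqrt(-12021 - 1/38158) = sqrt(-458697319/38158) = I*sqrt(17502972298402)/38158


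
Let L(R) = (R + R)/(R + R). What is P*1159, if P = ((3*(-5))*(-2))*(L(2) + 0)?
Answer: 34770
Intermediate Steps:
L(R) = 1 (L(R) = (2*R)/((2*R)) = (2*R)*(1/(2*R)) = 1)
P = 30 (P = ((3*(-5))*(-2))*(1 + 0) = -15*(-2)*1 = 30*1 = 30)
P*1159 = 30*1159 = 34770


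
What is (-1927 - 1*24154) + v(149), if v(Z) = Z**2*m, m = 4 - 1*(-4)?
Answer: 151527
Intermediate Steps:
m = 8 (m = 4 + 4 = 8)
v(Z) = 8*Z**2 (v(Z) = Z**2*8 = 8*Z**2)
(-1927 - 1*24154) + v(149) = (-1927 - 1*24154) + 8*149**2 = (-1927 - 24154) + 8*22201 = -26081 + 177608 = 151527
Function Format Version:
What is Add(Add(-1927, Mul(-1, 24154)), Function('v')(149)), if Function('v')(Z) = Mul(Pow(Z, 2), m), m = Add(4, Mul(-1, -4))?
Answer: 151527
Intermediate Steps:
m = 8 (m = Add(4, 4) = 8)
Function('v')(Z) = Mul(8, Pow(Z, 2)) (Function('v')(Z) = Mul(Pow(Z, 2), 8) = Mul(8, Pow(Z, 2)))
Add(Add(-1927, Mul(-1, 24154)), Function('v')(149)) = Add(Add(-1927, Mul(-1, 24154)), Mul(8, Pow(149, 2))) = Add(Add(-1927, -24154), Mul(8, 22201)) = Add(-26081, 177608) = 151527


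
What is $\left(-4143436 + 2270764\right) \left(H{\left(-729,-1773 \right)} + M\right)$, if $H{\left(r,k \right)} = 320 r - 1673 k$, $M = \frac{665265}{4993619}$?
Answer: $- \frac{25556929165641203712}{4993619} \approx -5.1179 \cdot 10^{12}$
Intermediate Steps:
$M = \frac{665265}{4993619}$ ($M = 665265 \cdot \frac{1}{4993619} = \frac{665265}{4993619} \approx 0.13322$)
$H{\left(r,k \right)} = - 1673 k + 320 r$
$\left(-4143436 + 2270764\right) \left(H{\left(-729,-1773 \right)} + M\right) = \left(-4143436 + 2270764\right) \left(\left(\left(-1673\right) \left(-1773\right) + 320 \left(-729\right)\right) + \frac{665265}{4993619}\right) = - 1872672 \left(\left(2966229 - 233280\right) + \frac{665265}{4993619}\right) = - 1872672 \left(2732949 + \frac{665265}{4993619}\right) = \left(-1872672\right) \frac{13647306717696}{4993619} = - \frac{25556929165641203712}{4993619}$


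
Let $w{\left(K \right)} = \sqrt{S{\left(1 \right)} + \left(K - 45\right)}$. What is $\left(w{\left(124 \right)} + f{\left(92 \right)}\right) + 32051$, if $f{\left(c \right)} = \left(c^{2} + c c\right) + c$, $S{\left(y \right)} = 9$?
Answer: $49071 + 2 \sqrt{22} \approx 49080.0$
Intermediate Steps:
$f{\left(c \right)} = c + 2 c^{2}$ ($f{\left(c \right)} = \left(c^{2} + c^{2}\right) + c = 2 c^{2} + c = c + 2 c^{2}$)
$w{\left(K \right)} = \sqrt{-36 + K}$ ($w{\left(K \right)} = \sqrt{9 + \left(K - 45\right)} = \sqrt{9 + \left(-45 + K\right)} = \sqrt{-36 + K}$)
$\left(w{\left(124 \right)} + f{\left(92 \right)}\right) + 32051 = \left(\sqrt{-36 + 124} + 92 \left(1 + 2 \cdot 92\right)\right) + 32051 = \left(\sqrt{88} + 92 \left(1 + 184\right)\right) + 32051 = \left(2 \sqrt{22} + 92 \cdot 185\right) + 32051 = \left(2 \sqrt{22} + 17020\right) + 32051 = \left(17020 + 2 \sqrt{22}\right) + 32051 = 49071 + 2 \sqrt{22}$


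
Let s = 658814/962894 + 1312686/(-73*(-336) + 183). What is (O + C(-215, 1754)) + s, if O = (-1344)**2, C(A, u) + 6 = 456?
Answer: 7165346563717727/3965678939 ≈ 1.8068e+6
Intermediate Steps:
C(A, u) = 450 (C(A, u) = -6 + 456 = 450)
O = 1806336
s = 213376237673/3965678939 (s = 658814*(1/962894) + 1312686/(24528 + 183) = 329407/481447 + 1312686/24711 = 329407/481447 + 1312686*(1/24711) = 329407/481447 + 437562/8237 = 213376237673/3965678939 ≈ 53.806)
(O + C(-215, 1754)) + s = (1806336 + 450) + 213376237673/3965678939 = 1806786 + 213376237673/3965678939 = 7165346563717727/3965678939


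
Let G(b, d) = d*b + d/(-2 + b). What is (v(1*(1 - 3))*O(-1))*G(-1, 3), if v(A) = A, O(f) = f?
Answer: -8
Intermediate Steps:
G(b, d) = b*d + d/(-2 + b)
(v(1*(1 - 3))*O(-1))*G(-1, 3) = ((1*(1 - 3))*(-1))*(3*(1 + (-1)² - 2*(-1))/(-2 - 1)) = ((1*(-2))*(-1))*(3*(1 + 1 + 2)/(-3)) = (-2*(-1))*(3*(-⅓)*4) = 2*(-4) = -8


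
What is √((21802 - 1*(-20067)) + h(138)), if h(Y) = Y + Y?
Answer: √42145 ≈ 205.29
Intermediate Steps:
h(Y) = 2*Y
√((21802 - 1*(-20067)) + h(138)) = √((21802 - 1*(-20067)) + 2*138) = √((21802 + 20067) + 276) = √(41869 + 276) = √42145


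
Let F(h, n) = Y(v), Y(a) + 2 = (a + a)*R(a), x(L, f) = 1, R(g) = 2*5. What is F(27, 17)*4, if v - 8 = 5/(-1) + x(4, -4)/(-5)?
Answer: 216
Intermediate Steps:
R(g) = 10
v = 14/5 (v = 8 + (5/(-1) + 1/(-5)) = 8 + (5*(-1) + 1*(-1/5)) = 8 + (-5 - 1/5) = 8 - 26/5 = 14/5 ≈ 2.8000)
Y(a) = -2 + 20*a (Y(a) = -2 + (a + a)*10 = -2 + (2*a)*10 = -2 + 20*a)
F(h, n) = 54 (F(h, n) = -2 + 20*(14/5) = -2 + 56 = 54)
F(27, 17)*4 = 54*4 = 216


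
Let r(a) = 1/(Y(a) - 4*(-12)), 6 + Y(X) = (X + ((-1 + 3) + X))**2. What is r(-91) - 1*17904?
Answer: -580841567/32442 ≈ -17904.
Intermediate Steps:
Y(X) = -6 + (2 + 2*X)**2 (Y(X) = -6 + (X + ((-1 + 3) + X))**2 = -6 + (X + (2 + X))**2 = -6 + (2 + 2*X)**2)
r(a) = 1/(42 + 4*(1 + a)**2) (r(a) = 1/((-6 + 4*(1 + a)**2) - 4*(-12)) = 1/((-6 + 4*(1 + a)**2) + 48) = 1/(42 + 4*(1 + a)**2))
r(-91) - 1*17904 = 1/(2*(21 + 2*(1 - 91)**2)) - 1*17904 = 1/(2*(21 + 2*(-90)**2)) - 17904 = 1/(2*(21 + 2*8100)) - 17904 = 1/(2*(21 + 16200)) - 17904 = (1/2)/16221 - 17904 = (1/2)*(1/16221) - 17904 = 1/32442 - 17904 = -580841567/32442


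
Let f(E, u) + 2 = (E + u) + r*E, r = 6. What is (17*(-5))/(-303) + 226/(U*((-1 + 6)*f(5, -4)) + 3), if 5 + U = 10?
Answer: 65179/110292 ≈ 0.59097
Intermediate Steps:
U = 5 (U = -5 + 10 = 5)
f(E, u) = -2 + u + 7*E (f(E, u) = -2 + ((E + u) + 6*E) = -2 + (u + 7*E) = -2 + u + 7*E)
(17*(-5))/(-303) + 226/(U*((-1 + 6)*f(5, -4)) + 3) = (17*(-5))/(-303) + 226/(5*((-1 + 6)*(-2 - 4 + 7*5)) + 3) = -85*(-1/303) + 226/(5*(5*(-2 - 4 + 35)) + 3) = 85/303 + 226/(5*(5*29) + 3) = 85/303 + 226/(5*145 + 3) = 85/303 + 226/(725 + 3) = 85/303 + 226/728 = 85/303 + 226*(1/728) = 85/303 + 113/364 = 65179/110292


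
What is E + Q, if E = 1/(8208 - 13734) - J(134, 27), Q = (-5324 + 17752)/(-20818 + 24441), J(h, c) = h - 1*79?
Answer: -1032464885/20020698 ≈ -51.570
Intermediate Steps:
J(h, c) = -79 + h (J(h, c) = h - 79 = -79 + h)
Q = 12428/3623 ≈ 3.4303
E = -303931/5526 (E = 1/(8208 - 13734) - (-79 + 134) = 1/(-5526) - 1*55 = -1/5526 - 55 = -303931/5526 ≈ -55.000)
E + Q = -303931/5526 + 12428/3623 = -1032464885/20020698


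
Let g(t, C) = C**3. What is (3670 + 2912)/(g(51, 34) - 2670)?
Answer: 3291/18317 ≈ 0.17967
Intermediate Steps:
(3670 + 2912)/(g(51, 34) - 2670) = (3670 + 2912)/(34**3 - 2670) = 6582/(39304 - 2670) = 6582/36634 = 6582*(1/36634) = 3291/18317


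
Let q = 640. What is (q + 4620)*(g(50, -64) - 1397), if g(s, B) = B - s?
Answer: -7947860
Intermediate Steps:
(q + 4620)*(g(50, -64) - 1397) = (640 + 4620)*((-64 - 1*50) - 1397) = 5260*((-64 - 50) - 1397) = 5260*(-114 - 1397) = 5260*(-1511) = -7947860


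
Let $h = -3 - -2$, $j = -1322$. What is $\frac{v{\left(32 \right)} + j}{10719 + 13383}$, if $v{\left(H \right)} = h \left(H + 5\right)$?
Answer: $- \frac{151}{2678} \approx -0.056385$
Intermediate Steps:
$h = -1$ ($h = -3 + 2 = -1$)
$v{\left(H \right)} = -5 - H$ ($v{\left(H \right)} = - (H + 5) = - (5 + H) = -5 - H$)
$\frac{v{\left(32 \right)} + j}{10719 + 13383} = \frac{\left(-5 - 32\right) - 1322}{10719 + 13383} = \frac{\left(-5 - 32\right) - 1322}{24102} = \left(-37 - 1322\right) \frac{1}{24102} = \left(-1359\right) \frac{1}{24102} = - \frac{151}{2678}$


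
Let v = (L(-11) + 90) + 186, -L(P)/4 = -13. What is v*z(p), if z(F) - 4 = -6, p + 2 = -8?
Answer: -656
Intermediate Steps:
p = -10 (p = -2 - 8 = -10)
z(F) = -2 (z(F) = 4 - 6 = -2)
L(P) = 52 (L(P) = -4*(-13) = 52)
v = 328 (v = (52 + 90) + 186 = 142 + 186 = 328)
v*z(p) = 328*(-2) = -656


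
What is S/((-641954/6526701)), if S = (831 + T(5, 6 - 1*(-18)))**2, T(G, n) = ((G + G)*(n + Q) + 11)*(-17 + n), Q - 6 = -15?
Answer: -12510915666282/320977 ≈ -3.8978e+7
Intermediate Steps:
Q = -9 (Q = 6 - 15 = -9)
T(G, n) = (-17 + n)*(11 + 2*G*(-9 + n)) (T(G, n) = ((G + G)*(n - 9) + 11)*(-17 + n) = ((2*G)*(-9 + n) + 11)*(-17 + n) = (2*G*(-9 + n) + 11)*(-17 + n) = (11 + 2*G*(-9 + n))*(-17 + n) = (-17 + n)*(11 + 2*G*(-9 + n)))
S = 3833764 (S = (831 + (-187 + 11*(6 - 1*(-18)) + 306*5 - 52*5*(6 - 1*(-18)) + 2*5*(6 - 1*(-18))**2))**2 = (831 + (-187 + 11*(6 + 18) + 1530 - 52*5*(6 + 18) + 2*5*(6 + 18)**2))**2 = (831 + (-187 + 11*24 + 1530 - 52*5*24 + 2*5*24**2))**2 = (831 + (-187 + 264 + 1530 - 6240 + 2*5*576))**2 = (831 + (-187 + 264 + 1530 - 6240 + 5760))**2 = (831 + 1127)**2 = 1958**2 = 3833764)
S/((-641954/6526701)) = 3833764/((-641954/6526701)) = 3833764/((-641954*1/6526701)) = 3833764/(-641954/6526701) = 3833764*(-6526701/641954) = -12510915666282/320977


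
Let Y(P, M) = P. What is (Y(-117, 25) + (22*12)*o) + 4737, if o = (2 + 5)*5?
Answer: 13860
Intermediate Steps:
o = 35 (o = 7*5 = 35)
(Y(-117, 25) + (22*12)*o) + 4737 = (-117 + (22*12)*35) + 4737 = (-117 + 264*35) + 4737 = (-117 + 9240) + 4737 = 9123 + 4737 = 13860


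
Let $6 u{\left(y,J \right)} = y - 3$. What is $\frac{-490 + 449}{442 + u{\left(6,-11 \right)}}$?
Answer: $- \frac{82}{885} \approx -0.092655$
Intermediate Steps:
$u{\left(y,J \right)} = - \frac{1}{2} + \frac{y}{6}$ ($u{\left(y,J \right)} = \frac{y - 3}{6} = \frac{-3 + y}{6} = - \frac{1}{2} + \frac{y}{6}$)
$\frac{-490 + 449}{442 + u{\left(6,-11 \right)}} = \frac{-490 + 449}{442 + \left(- \frac{1}{2} + \frac{1}{6} \cdot 6\right)} = - \frac{41}{442 + \left(- \frac{1}{2} + 1\right)} = - \frac{41}{442 + \frac{1}{2}} = - \frac{41}{\frac{885}{2}} = \left(-41\right) \frac{2}{885} = - \frac{82}{885}$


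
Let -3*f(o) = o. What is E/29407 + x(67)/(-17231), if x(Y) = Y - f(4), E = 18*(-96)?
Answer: -95353939/1520136051 ≈ -0.062727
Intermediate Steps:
E = -1728
f(o) = -o/3
x(Y) = 4/3 + Y (x(Y) = Y - (-1)*4/3 = Y - 1*(-4/3) = Y + 4/3 = 4/3 + Y)
E/29407 + x(67)/(-17231) = -1728/29407 + (4/3 + 67)/(-17231) = -1728*1/29407 + (205/3)*(-1/17231) = -1728/29407 - 205/51693 = -95353939/1520136051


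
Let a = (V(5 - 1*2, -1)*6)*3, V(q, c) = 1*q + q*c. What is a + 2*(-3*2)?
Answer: -12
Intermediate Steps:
V(q, c) = q + c*q
a = 0 (a = (((5 - 1*2)*(1 - 1))*6)*3 = (((5 - 2)*0)*6)*3 = ((3*0)*6)*3 = (0*6)*3 = 0*3 = 0)
a + 2*(-3*2) = 0 + 2*(-3*2) = 0 + 2*(-6) = 0 - 12 = -12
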